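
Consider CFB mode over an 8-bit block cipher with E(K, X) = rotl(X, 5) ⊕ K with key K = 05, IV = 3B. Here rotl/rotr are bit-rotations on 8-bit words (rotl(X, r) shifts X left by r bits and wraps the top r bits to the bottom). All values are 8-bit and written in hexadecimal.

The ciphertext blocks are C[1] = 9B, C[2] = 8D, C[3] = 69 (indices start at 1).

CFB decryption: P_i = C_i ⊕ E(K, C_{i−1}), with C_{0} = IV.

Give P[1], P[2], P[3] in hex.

P[1]: E(K, 3B) = 62; 9B ⊕ 62 = F9.
P[2]: E(K, 9B) = 76; 8D ⊕ 76 = FB.
P[3]: E(K, 8D) = B4; 69 ⊕ B4 = DD.

P[1] = F9, P[2] = FB, P[3] = DD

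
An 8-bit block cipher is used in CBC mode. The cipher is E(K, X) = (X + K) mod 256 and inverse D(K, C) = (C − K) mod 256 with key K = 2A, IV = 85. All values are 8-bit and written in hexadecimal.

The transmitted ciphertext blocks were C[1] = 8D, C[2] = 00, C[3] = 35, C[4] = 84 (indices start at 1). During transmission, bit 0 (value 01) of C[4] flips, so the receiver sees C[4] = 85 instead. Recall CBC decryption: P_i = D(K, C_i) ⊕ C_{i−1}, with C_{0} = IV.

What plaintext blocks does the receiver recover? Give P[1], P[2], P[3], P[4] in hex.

Only C[4] changed, to 85. In CBC, a change in C_i garbles P_i and flips the same bit in P_{i+1}. Decrypting the received ciphertext:
P[1]: D(K, 8D) = 63; 63 ⊕ 85 = E6.
P[2]: D(K, 00) = D6; D6 ⊕ 8D = 5B.
P[3]: D(K, 35) = 0B; 0B ⊕ 00 = 0B.
P[4]: D(K, 85) = 5B; 5B ⊕ 35 = 6E.
Blocks that differ from the original plaintext: P[4].

P[1] = E6, P[2] = 5B, P[3] = 0B, P[4] = 6E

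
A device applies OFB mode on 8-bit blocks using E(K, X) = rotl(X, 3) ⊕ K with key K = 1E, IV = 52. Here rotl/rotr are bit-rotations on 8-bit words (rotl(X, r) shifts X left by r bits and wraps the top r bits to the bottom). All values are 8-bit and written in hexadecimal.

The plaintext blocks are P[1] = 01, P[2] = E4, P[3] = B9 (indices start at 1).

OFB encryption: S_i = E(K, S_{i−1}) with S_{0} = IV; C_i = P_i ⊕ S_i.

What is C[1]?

C[1]: S = E(K, 52) = 8C; 01 ⊕ 8C = 8D.

C[1] = 8D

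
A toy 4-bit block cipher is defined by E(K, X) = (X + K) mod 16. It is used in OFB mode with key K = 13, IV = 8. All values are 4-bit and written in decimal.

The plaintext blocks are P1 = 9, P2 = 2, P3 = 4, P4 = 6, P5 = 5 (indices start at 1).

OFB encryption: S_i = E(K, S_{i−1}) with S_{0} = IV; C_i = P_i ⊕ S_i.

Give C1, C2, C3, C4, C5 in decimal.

C1: S = E(K, 8) = 5; 9 ⊕ 5 = 12.
C2: S = E(K, 5) = 2; 2 ⊕ 2 = 0.
C3: S = E(K, 2) = 15; 4 ⊕ 15 = 11.
C4: S = E(K, 15) = 12; 6 ⊕ 12 = 10.
C5: S = E(K, 12) = 9; 5 ⊕ 9 = 12.

C1 = 12, C2 = 0, C3 = 11, C4 = 10, C5 = 12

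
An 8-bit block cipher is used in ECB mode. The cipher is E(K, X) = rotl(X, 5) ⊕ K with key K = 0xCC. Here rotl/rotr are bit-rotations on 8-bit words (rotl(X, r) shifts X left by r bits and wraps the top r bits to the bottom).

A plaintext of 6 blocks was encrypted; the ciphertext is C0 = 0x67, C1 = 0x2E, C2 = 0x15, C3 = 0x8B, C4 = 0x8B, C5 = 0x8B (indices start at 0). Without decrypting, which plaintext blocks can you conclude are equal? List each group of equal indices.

P3 = P4 = P5

ECB encrypts each block independently with the same key, so equal ciphertext blocks imply equal plaintext blocks.
C3 = C4 = C5 = 0x8B, so P3 = P4 = P5.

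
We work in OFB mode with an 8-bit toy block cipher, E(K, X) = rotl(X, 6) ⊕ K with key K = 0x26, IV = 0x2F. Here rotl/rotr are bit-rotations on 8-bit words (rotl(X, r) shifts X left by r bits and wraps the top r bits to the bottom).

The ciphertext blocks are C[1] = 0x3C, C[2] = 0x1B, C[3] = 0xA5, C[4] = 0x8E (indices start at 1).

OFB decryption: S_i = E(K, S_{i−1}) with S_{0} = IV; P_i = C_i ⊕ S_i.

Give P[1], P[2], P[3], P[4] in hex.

P[1] = 0xD1, P[2] = 0x46, P[3] = 0xD4, P[4] = 0xF4

P[1]: S = E(K, 0x2F) = 0xED; 0x3C ⊕ 0xED = 0xD1.
P[2]: S = E(K, 0xED) = 0x5D; 0x1B ⊕ 0x5D = 0x46.
P[3]: S = E(K, 0x5D) = 0x71; 0xA5 ⊕ 0x71 = 0xD4.
P[4]: S = E(K, 0x71) = 0x7A; 0x8E ⊕ 0x7A = 0xF4.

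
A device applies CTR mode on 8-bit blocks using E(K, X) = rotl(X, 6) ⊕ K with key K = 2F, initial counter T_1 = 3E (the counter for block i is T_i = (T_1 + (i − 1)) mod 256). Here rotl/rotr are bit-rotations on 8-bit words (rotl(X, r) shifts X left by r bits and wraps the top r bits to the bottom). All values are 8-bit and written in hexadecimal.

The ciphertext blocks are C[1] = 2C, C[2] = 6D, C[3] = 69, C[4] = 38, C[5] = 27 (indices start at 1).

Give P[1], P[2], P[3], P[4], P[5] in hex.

P[1] = 8C, P[2] = 8D, P[3] = 56, P[4] = 47, P[5] = 98

CTR decryption: S_i = E(K, T_i) where T_i is the counter for block i; P_i = C_i ⊕ S_i.
P[1]: T = 3E, S = E(K, T) = A0; 2C ⊕ A0 = 8C.
P[2]: T = 3F, S = E(K, T) = E0; 6D ⊕ E0 = 8D.
P[3]: T = 40, S = E(K, T) = 3F; 69 ⊕ 3F = 56.
P[4]: T = 41, S = E(K, T) = 7F; 38 ⊕ 7F = 47.
P[5]: T = 42, S = E(K, T) = BF; 27 ⊕ BF = 98.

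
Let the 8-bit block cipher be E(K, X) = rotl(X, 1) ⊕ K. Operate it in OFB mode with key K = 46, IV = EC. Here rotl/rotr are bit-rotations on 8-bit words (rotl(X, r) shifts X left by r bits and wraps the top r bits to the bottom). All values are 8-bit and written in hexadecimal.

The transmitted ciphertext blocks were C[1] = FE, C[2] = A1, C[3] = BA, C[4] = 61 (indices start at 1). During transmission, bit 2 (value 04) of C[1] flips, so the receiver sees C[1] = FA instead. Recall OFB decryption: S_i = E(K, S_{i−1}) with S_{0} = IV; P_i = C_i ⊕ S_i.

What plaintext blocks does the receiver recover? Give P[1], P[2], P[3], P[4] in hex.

Only C[1] changed, to FA. In OFB, a change in C_i flips the same bit in P_i only; the keystream is unaffected. Decrypting the received ciphertext:
P[1]: S = E(K, EC) = 9F; FA ⊕ 9F = 65.
P[2]: S = E(K, 9F) = 79; A1 ⊕ 79 = D8.
P[3]: S = E(K, 79) = B4; BA ⊕ B4 = 0E.
P[4]: S = E(K, B4) = 2F; 61 ⊕ 2F = 4E.
Blocks that differ from the original plaintext: P[1].

P[1] = 65, P[2] = D8, P[3] = 0E, P[4] = 4E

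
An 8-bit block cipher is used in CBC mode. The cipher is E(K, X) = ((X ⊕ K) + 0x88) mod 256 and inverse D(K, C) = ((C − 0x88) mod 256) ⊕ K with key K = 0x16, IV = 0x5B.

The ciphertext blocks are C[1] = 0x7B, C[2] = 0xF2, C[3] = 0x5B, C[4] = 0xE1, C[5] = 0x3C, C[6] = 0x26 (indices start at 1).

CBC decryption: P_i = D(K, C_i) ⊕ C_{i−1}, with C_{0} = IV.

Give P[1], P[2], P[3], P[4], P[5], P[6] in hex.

P[1] = 0xBE, P[2] = 0x07, P[3] = 0x37, P[4] = 0x14, P[5] = 0x43, P[6] = 0xB4

P[1]: D(K, 0x7B) = 0xE5; 0xE5 ⊕ 0x5B = 0xBE.
P[2]: D(K, 0xF2) = 0x7C; 0x7C ⊕ 0x7B = 0x07.
P[3]: D(K, 0x5B) = 0xC5; 0xC5 ⊕ 0xF2 = 0x37.
P[4]: D(K, 0xE1) = 0x4F; 0x4F ⊕ 0x5B = 0x14.
P[5]: D(K, 0x3C) = 0xA2; 0xA2 ⊕ 0xE1 = 0x43.
P[6]: D(K, 0x26) = 0x88; 0x88 ⊕ 0x3C = 0xB4.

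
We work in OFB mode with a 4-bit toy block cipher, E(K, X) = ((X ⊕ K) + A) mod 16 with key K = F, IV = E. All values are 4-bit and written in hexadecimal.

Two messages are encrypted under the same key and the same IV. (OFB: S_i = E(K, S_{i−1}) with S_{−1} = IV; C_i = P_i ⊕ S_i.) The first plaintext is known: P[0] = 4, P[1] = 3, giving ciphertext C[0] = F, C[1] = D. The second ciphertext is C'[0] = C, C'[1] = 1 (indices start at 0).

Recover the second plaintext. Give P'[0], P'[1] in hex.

P'[0] = 7, P'[1] = F

In OFB with a reused IV, both messages share the same keystream S_i, so C_i ⊕ C'_i = P_i ⊕ P'_i and thus P'_i = P_i ⊕ C_i ⊕ C'_i.
P'[0]: 4 ⊕ F ⊕ C = 7.
P'[1]: 3 ⊕ D ⊕ 1 = F.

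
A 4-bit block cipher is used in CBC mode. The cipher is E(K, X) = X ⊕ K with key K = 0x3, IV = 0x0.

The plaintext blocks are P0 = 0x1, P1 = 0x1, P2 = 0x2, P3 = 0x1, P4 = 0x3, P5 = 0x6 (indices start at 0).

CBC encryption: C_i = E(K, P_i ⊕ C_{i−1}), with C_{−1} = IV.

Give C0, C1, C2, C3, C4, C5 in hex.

C0 = 0x2, C1 = 0x0, C2 = 0x1, C3 = 0x3, C4 = 0x3, C5 = 0x6

C0: P0 ⊕ 0x0 = 0x1; E(K, 0x1) = 0x2.
C1: P1 ⊕ 0x2 = 0x3; E(K, 0x3) = 0x0.
C2: P2 ⊕ 0x0 = 0x2; E(K, 0x2) = 0x1.
C3: P3 ⊕ 0x1 = 0x0; E(K, 0x0) = 0x3.
C4: P4 ⊕ 0x3 = 0x0; E(K, 0x0) = 0x3.
C5: P5 ⊕ 0x3 = 0x5; E(K, 0x5) = 0x6.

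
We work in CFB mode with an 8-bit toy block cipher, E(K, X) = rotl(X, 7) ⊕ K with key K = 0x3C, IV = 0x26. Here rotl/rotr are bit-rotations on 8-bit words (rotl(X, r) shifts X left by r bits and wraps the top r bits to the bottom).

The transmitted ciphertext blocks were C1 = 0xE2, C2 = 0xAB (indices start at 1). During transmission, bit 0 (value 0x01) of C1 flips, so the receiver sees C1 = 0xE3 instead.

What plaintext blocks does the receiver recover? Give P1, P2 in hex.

P1 = 0xCC, P2 = 0x66

CFB decryption: P_i = C_i ⊕ E(K, C_{i−1}), with C_{0} = IV.
Only C1 changed, to 0xE3. In CFB, a change in C_i flips the same bit in P_i and garbles P_{i+1}. Decrypting the received ciphertext:
P1: E(K, 0x26) = 0x2F; 0xE3 ⊕ 0x2F = 0xCC.
P2: E(K, 0xE3) = 0xCD; 0xAB ⊕ 0xCD = 0x66.
Blocks that differ from the original plaintext: P1, P2.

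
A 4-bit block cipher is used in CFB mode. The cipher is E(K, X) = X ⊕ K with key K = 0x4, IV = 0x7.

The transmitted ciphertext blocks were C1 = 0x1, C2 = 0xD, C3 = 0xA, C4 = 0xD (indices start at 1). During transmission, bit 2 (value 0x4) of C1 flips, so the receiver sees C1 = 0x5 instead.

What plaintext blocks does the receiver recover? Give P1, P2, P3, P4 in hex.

P1 = 0x6, P2 = 0xC, P3 = 0x3, P4 = 0x3

CFB decryption: P_i = C_i ⊕ E(K, C_{i−1}), with C_{0} = IV.
Only C1 changed, to 0x5. In CFB, a change in C_i flips the same bit in P_i and garbles P_{i+1}. Decrypting the received ciphertext:
P1: E(K, 0x7) = 0x3; 0x5 ⊕ 0x3 = 0x6.
P2: E(K, 0x5) = 0x1; 0xD ⊕ 0x1 = 0xC.
P3: E(K, 0xD) = 0x9; 0xA ⊕ 0x9 = 0x3.
P4: E(K, 0xA) = 0xE; 0xD ⊕ 0xE = 0x3.
Blocks that differ from the original plaintext: P1, P2.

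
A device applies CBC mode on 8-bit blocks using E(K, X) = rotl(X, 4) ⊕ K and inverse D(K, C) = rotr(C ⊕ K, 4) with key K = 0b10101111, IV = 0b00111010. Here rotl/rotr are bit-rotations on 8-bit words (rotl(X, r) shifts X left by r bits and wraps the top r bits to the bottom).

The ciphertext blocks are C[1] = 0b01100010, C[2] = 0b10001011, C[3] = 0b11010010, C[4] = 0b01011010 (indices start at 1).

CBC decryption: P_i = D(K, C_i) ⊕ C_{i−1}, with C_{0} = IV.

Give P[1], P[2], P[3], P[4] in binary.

P[1] = 0b11100110, P[2] = 0b00100000, P[3] = 0b01011100, P[4] = 0b10001101

P[1]: D(K, 0b01100010) = 0b11011100; 0b11011100 ⊕ 0b00111010 = 0b11100110.
P[2]: D(K, 0b10001011) = 0b01000010; 0b01000010 ⊕ 0b01100010 = 0b00100000.
P[3]: D(K, 0b11010010) = 0b11010111; 0b11010111 ⊕ 0b10001011 = 0b01011100.
P[4]: D(K, 0b01011010) = 0b01011111; 0b01011111 ⊕ 0b11010010 = 0b10001101.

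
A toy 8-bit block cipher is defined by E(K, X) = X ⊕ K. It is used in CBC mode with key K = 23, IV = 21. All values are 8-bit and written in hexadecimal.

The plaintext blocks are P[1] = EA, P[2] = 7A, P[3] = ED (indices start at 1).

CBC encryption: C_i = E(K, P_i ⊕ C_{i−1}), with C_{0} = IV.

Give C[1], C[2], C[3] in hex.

C[1]: P[1] ⊕ 21 = CB; E(K, CB) = E8.
C[2]: P[2] ⊕ E8 = 92; E(K, 92) = B1.
C[3]: P[3] ⊕ B1 = 5C; E(K, 5C) = 7F.

C[1] = E8, C[2] = B1, C[3] = 7F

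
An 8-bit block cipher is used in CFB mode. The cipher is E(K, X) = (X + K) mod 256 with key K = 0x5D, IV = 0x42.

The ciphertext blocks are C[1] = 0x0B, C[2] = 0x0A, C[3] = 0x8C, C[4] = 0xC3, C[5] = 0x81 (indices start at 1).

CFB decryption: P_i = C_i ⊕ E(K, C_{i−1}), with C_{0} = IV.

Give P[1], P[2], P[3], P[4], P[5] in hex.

P[1] = 0x94, P[2] = 0x62, P[3] = 0xEB, P[4] = 0x2A, P[5] = 0xA1

P[1]: E(K, 0x42) = 0x9F; 0x0B ⊕ 0x9F = 0x94.
P[2]: E(K, 0x0B) = 0x68; 0x0A ⊕ 0x68 = 0x62.
P[3]: E(K, 0x0A) = 0x67; 0x8C ⊕ 0x67 = 0xEB.
P[4]: E(K, 0x8C) = 0xE9; 0xC3 ⊕ 0xE9 = 0x2A.
P[5]: E(K, 0xC3) = 0x20; 0x81 ⊕ 0x20 = 0xA1.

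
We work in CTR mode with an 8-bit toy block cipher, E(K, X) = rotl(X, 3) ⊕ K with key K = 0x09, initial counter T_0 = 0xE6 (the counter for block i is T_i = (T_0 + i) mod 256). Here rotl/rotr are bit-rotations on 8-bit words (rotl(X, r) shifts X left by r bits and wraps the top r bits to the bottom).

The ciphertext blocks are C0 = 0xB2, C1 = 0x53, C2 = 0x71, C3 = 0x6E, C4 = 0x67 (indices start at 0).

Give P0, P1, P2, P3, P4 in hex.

CTR decryption: S_i = E(K, T_i) where T_i is the counter for block i; P_i = C_i ⊕ S_i.
P0: T = 0xE6, S = E(K, T) = 0x3E; 0xB2 ⊕ 0x3E = 0x8C.
P1: T = 0xE7, S = E(K, T) = 0x36; 0x53 ⊕ 0x36 = 0x65.
P2: T = 0xE8, S = E(K, T) = 0x4E; 0x71 ⊕ 0x4E = 0x3F.
P3: T = 0xE9, S = E(K, T) = 0x46; 0x6E ⊕ 0x46 = 0x28.
P4: T = 0xEA, S = E(K, T) = 0x5E; 0x67 ⊕ 0x5E = 0x39.

P0 = 0x8C, P1 = 0x65, P2 = 0x3F, P3 = 0x28, P4 = 0x39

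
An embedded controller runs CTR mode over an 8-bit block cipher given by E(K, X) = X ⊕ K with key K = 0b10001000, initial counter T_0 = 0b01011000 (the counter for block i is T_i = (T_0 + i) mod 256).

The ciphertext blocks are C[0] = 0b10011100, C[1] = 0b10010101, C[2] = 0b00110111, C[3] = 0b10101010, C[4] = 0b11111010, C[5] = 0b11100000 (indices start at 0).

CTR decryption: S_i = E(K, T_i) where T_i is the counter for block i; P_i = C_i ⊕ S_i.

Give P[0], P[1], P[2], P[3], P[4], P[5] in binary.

P[0]: T = 0b01011000, S = E(K, T) = 0b11010000; 0b10011100 ⊕ 0b11010000 = 0b01001100.
P[1]: T = 0b01011001, S = E(K, T) = 0b11010001; 0b10010101 ⊕ 0b11010001 = 0b01000100.
P[2]: T = 0b01011010, S = E(K, T) = 0b11010010; 0b00110111 ⊕ 0b11010010 = 0b11100101.
P[3]: T = 0b01011011, S = E(K, T) = 0b11010011; 0b10101010 ⊕ 0b11010011 = 0b01111001.
P[4]: T = 0b01011100, S = E(K, T) = 0b11010100; 0b11111010 ⊕ 0b11010100 = 0b00101110.
P[5]: T = 0b01011101, S = E(K, T) = 0b11010101; 0b11100000 ⊕ 0b11010101 = 0b00110101.

P[0] = 0b01001100, P[1] = 0b01000100, P[2] = 0b11100101, P[3] = 0b01111001, P[4] = 0b00101110, P[5] = 0b00110101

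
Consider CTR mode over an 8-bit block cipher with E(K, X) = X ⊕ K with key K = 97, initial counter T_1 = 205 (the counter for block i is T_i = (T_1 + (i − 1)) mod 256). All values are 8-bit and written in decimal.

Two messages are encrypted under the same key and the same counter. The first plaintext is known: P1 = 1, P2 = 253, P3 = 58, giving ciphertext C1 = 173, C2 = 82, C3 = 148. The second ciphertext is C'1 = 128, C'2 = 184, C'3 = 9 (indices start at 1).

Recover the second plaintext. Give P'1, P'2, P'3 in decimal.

In CTR with a reused counter, both messages share the same keystream S_i, so C_i ⊕ C'_i = P_i ⊕ P'_i and thus P'_i = P_i ⊕ C_i ⊕ C'_i.
P'1: 1 ⊕ 173 ⊕ 128 = 44.
P'2: 253 ⊕ 82 ⊕ 184 = 23.
P'3: 58 ⊕ 148 ⊕ 9 = 167.

P'1 = 44, P'2 = 23, P'3 = 167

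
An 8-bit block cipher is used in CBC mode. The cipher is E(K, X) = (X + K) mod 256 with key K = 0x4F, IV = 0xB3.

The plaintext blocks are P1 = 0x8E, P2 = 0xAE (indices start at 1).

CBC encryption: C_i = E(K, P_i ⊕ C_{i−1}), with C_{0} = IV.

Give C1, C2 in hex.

C1: P1 ⊕ 0xB3 = 0x3D; E(K, 0x3D) = 0x8C.
C2: P2 ⊕ 0x8C = 0x22; E(K, 0x22) = 0x71.

C1 = 0x8C, C2 = 0x71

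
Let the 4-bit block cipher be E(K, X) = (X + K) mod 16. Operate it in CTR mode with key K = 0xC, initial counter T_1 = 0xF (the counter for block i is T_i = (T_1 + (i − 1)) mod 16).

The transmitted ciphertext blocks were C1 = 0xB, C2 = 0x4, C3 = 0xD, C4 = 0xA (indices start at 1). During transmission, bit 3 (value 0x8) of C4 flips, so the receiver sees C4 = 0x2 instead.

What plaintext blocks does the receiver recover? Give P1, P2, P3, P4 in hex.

CTR decryption: S_i = E(K, T_i) where T_i is the counter for block i; P_i = C_i ⊕ S_i.
Only C4 changed, to 0x2. In CTR, a change in C_i flips the same bit in P_i only; the keystream is unaffected. Decrypting the received ciphertext:
P1: T = 0xF, S = E(K, T) = 0xB; 0xB ⊕ 0xB = 0x0.
P2: T = 0x0, S = E(K, T) = 0xC; 0x4 ⊕ 0xC = 0x8.
P3: T = 0x1, S = E(K, T) = 0xD; 0xD ⊕ 0xD = 0x0.
P4: T = 0x2, S = E(K, T) = 0xE; 0x2 ⊕ 0xE = 0xC.
Blocks that differ from the original plaintext: P4.

P1 = 0x0, P2 = 0x8, P3 = 0x0, P4 = 0xC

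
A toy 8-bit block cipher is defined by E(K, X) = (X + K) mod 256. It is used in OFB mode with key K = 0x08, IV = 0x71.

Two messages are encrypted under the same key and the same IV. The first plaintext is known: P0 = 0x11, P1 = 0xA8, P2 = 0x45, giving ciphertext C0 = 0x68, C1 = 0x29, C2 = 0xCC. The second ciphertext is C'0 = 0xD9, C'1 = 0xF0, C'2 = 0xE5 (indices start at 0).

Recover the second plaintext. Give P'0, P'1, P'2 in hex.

In OFB with a reused IV, both messages share the same keystream S_i, so C_i ⊕ C'_i = P_i ⊕ P'_i and thus P'_i = P_i ⊕ C_i ⊕ C'_i.
P'0: 0x11 ⊕ 0x68 ⊕ 0xD9 = 0xA0.
P'1: 0xA8 ⊕ 0x29 ⊕ 0xF0 = 0x71.
P'2: 0x45 ⊕ 0xCC ⊕ 0xE5 = 0x6C.

P'0 = 0xA0, P'1 = 0x71, P'2 = 0x6C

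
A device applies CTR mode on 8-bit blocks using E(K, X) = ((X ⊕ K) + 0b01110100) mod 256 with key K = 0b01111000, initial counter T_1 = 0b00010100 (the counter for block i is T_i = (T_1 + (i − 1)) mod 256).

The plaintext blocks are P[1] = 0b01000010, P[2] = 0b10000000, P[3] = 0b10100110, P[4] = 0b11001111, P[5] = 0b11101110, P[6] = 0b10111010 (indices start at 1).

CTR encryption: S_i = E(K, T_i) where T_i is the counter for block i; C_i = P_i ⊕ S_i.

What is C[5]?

C[5] = 0b00111010

C[1]: T = 0b00010100, S = E(K, T) = 0b11100000; 0b01000010 ⊕ 0b11100000 = 0b10100010.
C[2]: T = 0b00010101, S = E(K, T) = 0b11100001; 0b10000000 ⊕ 0b11100001 = 0b01100001.
C[3]: T = 0b00010110, S = E(K, T) = 0b11100010; 0b10100110 ⊕ 0b11100010 = 0b01000100.
C[4]: T = 0b00010111, S = E(K, T) = 0b11100011; 0b11001111 ⊕ 0b11100011 = 0b00101100.
C[5]: T = 0b00011000, S = E(K, T) = 0b11010100; 0b11101110 ⊕ 0b11010100 = 0b00111010.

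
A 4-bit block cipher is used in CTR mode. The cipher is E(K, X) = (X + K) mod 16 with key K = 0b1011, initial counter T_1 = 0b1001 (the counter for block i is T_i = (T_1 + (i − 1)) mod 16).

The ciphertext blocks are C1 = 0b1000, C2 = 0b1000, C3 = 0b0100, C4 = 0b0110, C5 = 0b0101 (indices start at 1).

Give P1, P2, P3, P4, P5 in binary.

CTR decryption: S_i = E(K, T_i) where T_i is the counter for block i; P_i = C_i ⊕ S_i.
P1: T = 0b1001, S = E(K, T) = 0b0100; 0b1000 ⊕ 0b0100 = 0b1100.
P2: T = 0b1010, S = E(K, T) = 0b0101; 0b1000 ⊕ 0b0101 = 0b1101.
P3: T = 0b1011, S = E(K, T) = 0b0110; 0b0100 ⊕ 0b0110 = 0b0010.
P4: T = 0b1100, S = E(K, T) = 0b0111; 0b0110 ⊕ 0b0111 = 0b0001.
P5: T = 0b1101, S = E(K, T) = 0b1000; 0b0101 ⊕ 0b1000 = 0b1101.

P1 = 0b1100, P2 = 0b1101, P3 = 0b0010, P4 = 0b0001, P5 = 0b1101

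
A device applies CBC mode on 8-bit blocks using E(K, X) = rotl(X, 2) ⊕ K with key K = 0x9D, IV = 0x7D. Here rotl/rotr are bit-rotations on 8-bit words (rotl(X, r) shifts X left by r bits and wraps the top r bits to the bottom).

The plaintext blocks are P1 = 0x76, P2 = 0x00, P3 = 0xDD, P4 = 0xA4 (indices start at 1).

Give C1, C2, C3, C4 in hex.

CBC encryption: C_i = E(K, P_i ⊕ C_{i−1}), with C_{0} = IV.
C1: P1 ⊕ 0x7D = 0x0B; E(K, 0x0B) = 0xB1.
C2: P2 ⊕ 0xB1 = 0xB1; E(K, 0xB1) = 0x5B.
C3: P3 ⊕ 0x5B = 0x86; E(K, 0x86) = 0x87.
C4: P4 ⊕ 0x87 = 0x23; E(K, 0x23) = 0x11.

C1 = 0xB1, C2 = 0x5B, C3 = 0x87, C4 = 0x11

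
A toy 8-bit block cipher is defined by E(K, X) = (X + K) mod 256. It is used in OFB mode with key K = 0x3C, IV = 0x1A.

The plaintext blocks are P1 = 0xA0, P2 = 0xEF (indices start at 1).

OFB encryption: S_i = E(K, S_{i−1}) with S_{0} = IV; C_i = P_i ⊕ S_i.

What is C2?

C1: S = E(K, 0x1A) = 0x56; 0xA0 ⊕ 0x56 = 0xF6.
C2: S = E(K, 0x56) = 0x92; 0xEF ⊕ 0x92 = 0x7D.

C2 = 0x7D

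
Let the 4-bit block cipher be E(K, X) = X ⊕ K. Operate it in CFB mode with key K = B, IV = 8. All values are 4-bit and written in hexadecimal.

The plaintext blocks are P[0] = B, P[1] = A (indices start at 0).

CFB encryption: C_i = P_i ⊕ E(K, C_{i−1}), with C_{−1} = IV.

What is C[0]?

C[0] = 8

C[0]: E(K, 8) = 3; B ⊕ 3 = 8.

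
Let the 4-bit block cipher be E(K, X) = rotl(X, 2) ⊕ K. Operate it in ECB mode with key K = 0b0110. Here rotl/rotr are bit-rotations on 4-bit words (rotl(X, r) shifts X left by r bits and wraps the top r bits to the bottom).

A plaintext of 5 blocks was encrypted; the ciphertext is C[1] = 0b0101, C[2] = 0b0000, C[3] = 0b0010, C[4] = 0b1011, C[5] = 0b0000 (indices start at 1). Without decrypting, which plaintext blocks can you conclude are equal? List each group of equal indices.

ECB encrypts each block independently with the same key, so equal ciphertext blocks imply equal plaintext blocks.
C[2] = C[5] = 0b0000, so P[2] = P[5].

P[2] = P[5]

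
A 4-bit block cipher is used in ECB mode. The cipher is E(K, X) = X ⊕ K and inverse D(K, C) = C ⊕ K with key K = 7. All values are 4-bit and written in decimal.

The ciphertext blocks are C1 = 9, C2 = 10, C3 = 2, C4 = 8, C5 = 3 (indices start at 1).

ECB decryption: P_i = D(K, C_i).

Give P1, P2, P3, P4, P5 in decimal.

P1: D(K, 9) = 14.
P2: D(K, 10) = 13.
P3: D(K, 2) = 5.
P4: D(K, 8) = 15.
P5: D(K, 3) = 4.

P1 = 14, P2 = 13, P3 = 5, P4 = 15, P5 = 4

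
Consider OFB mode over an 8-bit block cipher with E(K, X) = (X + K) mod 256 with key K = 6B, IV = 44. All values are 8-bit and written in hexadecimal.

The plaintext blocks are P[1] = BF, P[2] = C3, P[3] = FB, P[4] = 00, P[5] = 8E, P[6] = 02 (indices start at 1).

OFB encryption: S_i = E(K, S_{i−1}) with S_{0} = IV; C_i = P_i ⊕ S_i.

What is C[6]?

C[6] = C4

C[1]: S = E(K, 44) = AF; BF ⊕ AF = 10.
C[2]: S = E(K, AF) = 1A; C3 ⊕ 1A = D9.
C[3]: S = E(K, 1A) = 85; FB ⊕ 85 = 7E.
C[4]: S = E(K, 85) = F0; 00 ⊕ F0 = F0.
C[5]: S = E(K, F0) = 5B; 8E ⊕ 5B = D5.
C[6]: S = E(K, 5B) = C6; 02 ⊕ C6 = C4.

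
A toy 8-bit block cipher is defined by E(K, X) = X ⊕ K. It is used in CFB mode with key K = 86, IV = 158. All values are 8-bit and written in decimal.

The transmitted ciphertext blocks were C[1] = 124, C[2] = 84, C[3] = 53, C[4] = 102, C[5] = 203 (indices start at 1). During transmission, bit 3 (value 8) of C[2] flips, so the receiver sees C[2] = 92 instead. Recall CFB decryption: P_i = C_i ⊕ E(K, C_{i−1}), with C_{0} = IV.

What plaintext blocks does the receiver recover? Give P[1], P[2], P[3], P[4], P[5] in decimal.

Only C[2] changed, to 92. In CFB, a change in C_i flips the same bit in P_i and garbles P_{i+1}. Decrypting the received ciphertext:
P[1]: E(K, 158) = 200; 124 ⊕ 200 = 180.
P[2]: E(K, 124) = 42; 92 ⊕ 42 = 118.
P[3]: E(K, 92) = 10; 53 ⊕ 10 = 63.
P[4]: E(K, 53) = 99; 102 ⊕ 99 = 5.
P[5]: E(K, 102) = 48; 203 ⊕ 48 = 251.
Blocks that differ from the original plaintext: P[2], P[3].

P[1] = 180, P[2] = 118, P[3] = 63, P[4] = 5, P[5] = 251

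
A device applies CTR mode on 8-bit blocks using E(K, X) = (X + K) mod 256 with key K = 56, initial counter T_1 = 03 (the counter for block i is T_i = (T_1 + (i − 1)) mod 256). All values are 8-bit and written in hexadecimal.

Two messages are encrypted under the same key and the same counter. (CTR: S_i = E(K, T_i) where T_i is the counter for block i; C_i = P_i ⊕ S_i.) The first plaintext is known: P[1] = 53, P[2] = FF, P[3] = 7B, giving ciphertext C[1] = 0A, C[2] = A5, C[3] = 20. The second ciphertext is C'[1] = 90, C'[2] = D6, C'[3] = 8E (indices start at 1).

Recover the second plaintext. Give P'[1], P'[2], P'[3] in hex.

P'[1] = C9, P'[2] = 8C, P'[3] = D5

In CTR with a reused counter, both messages share the same keystream S_i, so C_i ⊕ C'_i = P_i ⊕ P'_i and thus P'_i = P_i ⊕ C_i ⊕ C'_i.
P'[1]: 53 ⊕ 0A ⊕ 90 = C9.
P'[2]: FF ⊕ A5 ⊕ D6 = 8C.
P'[3]: 7B ⊕ 20 ⊕ 8E = D5.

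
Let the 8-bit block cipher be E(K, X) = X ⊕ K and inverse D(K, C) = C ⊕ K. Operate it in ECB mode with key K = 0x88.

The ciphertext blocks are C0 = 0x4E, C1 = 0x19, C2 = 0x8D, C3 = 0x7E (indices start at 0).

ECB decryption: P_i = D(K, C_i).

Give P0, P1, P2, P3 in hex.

P0 = 0xC6, P1 = 0x91, P2 = 0x05, P3 = 0xF6

P0: D(K, 0x4E) = 0xC6.
P1: D(K, 0x19) = 0x91.
P2: D(K, 0x8D) = 0x05.
P3: D(K, 0x7E) = 0xF6.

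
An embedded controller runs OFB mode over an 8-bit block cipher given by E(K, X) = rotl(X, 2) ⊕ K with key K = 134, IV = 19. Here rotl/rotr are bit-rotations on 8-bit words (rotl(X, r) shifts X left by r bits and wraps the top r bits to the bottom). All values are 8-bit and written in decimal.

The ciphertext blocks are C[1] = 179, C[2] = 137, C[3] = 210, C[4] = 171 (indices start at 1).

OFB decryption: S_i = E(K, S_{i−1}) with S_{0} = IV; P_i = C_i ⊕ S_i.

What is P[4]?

P[4] = 237

P[1]: S = E(K, 19) = 202; 179 ⊕ 202 = 121.
P[2]: S = E(K, 202) = 173; 137 ⊕ 173 = 36.
P[3]: S = E(K, 173) = 48; 210 ⊕ 48 = 226.
P[4]: S = E(K, 48) = 70; 171 ⊕ 70 = 237.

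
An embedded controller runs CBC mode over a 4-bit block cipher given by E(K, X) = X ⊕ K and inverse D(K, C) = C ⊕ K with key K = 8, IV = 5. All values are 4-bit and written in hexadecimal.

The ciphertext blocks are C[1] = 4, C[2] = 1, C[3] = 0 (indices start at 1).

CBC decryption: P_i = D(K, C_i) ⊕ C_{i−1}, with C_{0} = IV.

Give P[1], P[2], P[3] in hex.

P[1] = 9, P[2] = D, P[3] = 9

P[1]: D(K, 4) = C; C ⊕ 5 = 9.
P[2]: D(K, 1) = 9; 9 ⊕ 4 = D.
P[3]: D(K, 0) = 8; 8 ⊕ 1 = 9.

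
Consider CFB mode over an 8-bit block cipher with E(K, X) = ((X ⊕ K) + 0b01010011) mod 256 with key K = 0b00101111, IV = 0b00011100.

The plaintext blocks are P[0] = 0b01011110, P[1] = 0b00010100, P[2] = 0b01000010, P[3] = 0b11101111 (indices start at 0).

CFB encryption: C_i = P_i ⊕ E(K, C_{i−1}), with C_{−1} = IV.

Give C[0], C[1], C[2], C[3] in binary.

C[0]: E(K, 0b00011100) = 0b10000110; 0b01011110 ⊕ 0b10000110 = 0b11011000.
C[1]: E(K, 0b11011000) = 0b01001010; 0b00010100 ⊕ 0b01001010 = 0b01011110.
C[2]: E(K, 0b01011110) = 0b11000100; 0b01000010 ⊕ 0b11000100 = 0b10000110.
C[3]: E(K, 0b10000110) = 0b11111100; 0b11101111 ⊕ 0b11111100 = 0b00010011.

C[0] = 0b11011000, C[1] = 0b01011110, C[2] = 0b10000110, C[3] = 0b00010011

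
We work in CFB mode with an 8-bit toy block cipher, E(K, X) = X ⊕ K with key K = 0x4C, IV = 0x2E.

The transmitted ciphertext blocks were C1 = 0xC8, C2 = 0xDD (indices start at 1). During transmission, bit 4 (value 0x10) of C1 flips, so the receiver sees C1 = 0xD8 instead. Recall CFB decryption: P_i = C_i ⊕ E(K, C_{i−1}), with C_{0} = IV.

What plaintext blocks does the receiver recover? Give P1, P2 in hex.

Only C1 changed, to 0xD8. In CFB, a change in C_i flips the same bit in P_i and garbles P_{i+1}. Decrypting the received ciphertext:
P1: E(K, 0x2E) = 0x62; 0xD8 ⊕ 0x62 = 0xBA.
P2: E(K, 0xD8) = 0x94; 0xDD ⊕ 0x94 = 0x49.
Blocks that differ from the original plaintext: P1, P2.

P1 = 0xBA, P2 = 0x49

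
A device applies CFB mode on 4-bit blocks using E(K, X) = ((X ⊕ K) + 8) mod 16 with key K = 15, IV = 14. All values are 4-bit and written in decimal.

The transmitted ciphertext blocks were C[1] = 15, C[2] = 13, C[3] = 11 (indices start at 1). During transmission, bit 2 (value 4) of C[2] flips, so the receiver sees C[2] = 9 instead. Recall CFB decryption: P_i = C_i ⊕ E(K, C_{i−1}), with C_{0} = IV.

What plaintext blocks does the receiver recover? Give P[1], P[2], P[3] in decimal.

Only C[2] changed, to 9. In CFB, a change in C_i flips the same bit in P_i and garbles P_{i+1}. Decrypting the received ciphertext:
P[1]: E(K, 14) = 9; 15 ⊕ 9 = 6.
P[2]: E(K, 15) = 8; 9 ⊕ 8 = 1.
P[3]: E(K, 9) = 14; 11 ⊕ 14 = 5.
Blocks that differ from the original plaintext: P[2], P[3].

P[1] = 6, P[2] = 1, P[3] = 5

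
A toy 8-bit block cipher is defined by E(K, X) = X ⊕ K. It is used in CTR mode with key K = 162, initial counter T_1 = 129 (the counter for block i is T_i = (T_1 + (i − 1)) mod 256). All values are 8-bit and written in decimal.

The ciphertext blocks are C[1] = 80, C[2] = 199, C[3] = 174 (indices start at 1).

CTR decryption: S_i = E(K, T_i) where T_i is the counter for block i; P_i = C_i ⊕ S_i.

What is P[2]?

P[2] = 231

P[2]: T = 130, S = E(K, T) = 32; 199 ⊕ 32 = 231.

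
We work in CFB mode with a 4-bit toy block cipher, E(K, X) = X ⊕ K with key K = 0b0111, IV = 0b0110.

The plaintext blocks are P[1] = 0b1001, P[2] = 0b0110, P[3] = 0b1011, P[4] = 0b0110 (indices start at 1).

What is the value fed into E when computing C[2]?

CFB encryption: C_i = P_i ⊕ E(K, C_{i−1}), with C_{0} = IV.
C[1]: E(K, 0b0110) = 0b0001; 0b1001 ⊕ 0b0001 = 0b1000.
C[2]: E(K, 0b1000) = 0b1111; 0b0110 ⊕ 0b1111 = 0b1001.
So the input to E for block [2] is 0b1000.

0b1000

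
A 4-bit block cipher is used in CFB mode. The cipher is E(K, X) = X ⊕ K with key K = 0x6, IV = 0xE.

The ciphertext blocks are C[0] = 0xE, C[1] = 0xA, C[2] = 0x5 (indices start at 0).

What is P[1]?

P[1] = 0x2

CFB decryption: P_i = C_i ⊕ E(K, C_{i−1}), with C_{−1} = IV.
P[1]: E(K, 0xE) = 0x8; 0xA ⊕ 0x8 = 0x2.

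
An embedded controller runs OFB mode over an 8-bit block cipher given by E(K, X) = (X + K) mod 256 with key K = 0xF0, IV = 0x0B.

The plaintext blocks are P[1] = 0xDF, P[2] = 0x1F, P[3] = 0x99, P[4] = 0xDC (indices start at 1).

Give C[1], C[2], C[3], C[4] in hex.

C[1] = 0x24, C[2] = 0xF4, C[3] = 0x42, C[4] = 0x17

OFB encryption: S_i = E(K, S_{i−1}) with S_{0} = IV; C_i = P_i ⊕ S_i.
C[1]: S = E(K, 0x0B) = 0xFB; 0xDF ⊕ 0xFB = 0x24.
C[2]: S = E(K, 0xFB) = 0xEB; 0x1F ⊕ 0xEB = 0xF4.
C[3]: S = E(K, 0xEB) = 0xDB; 0x99 ⊕ 0xDB = 0x42.
C[4]: S = E(K, 0xDB) = 0xCB; 0xDC ⊕ 0xCB = 0x17.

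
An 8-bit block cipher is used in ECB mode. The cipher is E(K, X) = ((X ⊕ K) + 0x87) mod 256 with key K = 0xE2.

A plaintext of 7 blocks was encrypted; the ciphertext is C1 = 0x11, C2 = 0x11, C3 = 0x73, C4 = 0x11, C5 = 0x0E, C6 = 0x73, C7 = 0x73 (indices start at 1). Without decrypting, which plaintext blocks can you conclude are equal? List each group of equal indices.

P1 = P2 = P4; P3 = P6 = P7

ECB encrypts each block independently with the same key, so equal ciphertext blocks imply equal plaintext blocks.
C1 = C2 = C4 = 0x11, so P1 = P2 = P4.
C3 = C6 = C7 = 0x73, so P3 = P6 = P7.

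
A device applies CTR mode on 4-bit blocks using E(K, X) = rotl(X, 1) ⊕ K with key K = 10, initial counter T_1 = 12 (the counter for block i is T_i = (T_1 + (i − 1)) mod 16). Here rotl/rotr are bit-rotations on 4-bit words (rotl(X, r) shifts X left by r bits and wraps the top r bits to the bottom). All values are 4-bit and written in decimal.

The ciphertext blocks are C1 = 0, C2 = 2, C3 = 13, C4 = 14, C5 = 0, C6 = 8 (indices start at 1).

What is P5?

P5 = 10

CTR decryption: S_i = E(K, T_i) where T_i is the counter for block i; P_i = C_i ⊕ S_i.
P5: T = 0, S = E(K, T) = 10; 0 ⊕ 10 = 10.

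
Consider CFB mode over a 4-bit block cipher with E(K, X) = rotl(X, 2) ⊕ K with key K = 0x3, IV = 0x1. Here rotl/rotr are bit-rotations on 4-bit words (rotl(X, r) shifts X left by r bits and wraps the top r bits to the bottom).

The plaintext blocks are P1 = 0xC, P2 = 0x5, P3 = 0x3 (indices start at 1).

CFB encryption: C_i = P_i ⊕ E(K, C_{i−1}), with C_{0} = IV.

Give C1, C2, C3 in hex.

C1 = 0xB, C2 = 0x8, C3 = 0x2

C1: E(K, 0x1) = 0x7; 0xC ⊕ 0x7 = 0xB.
C2: E(K, 0xB) = 0xD; 0x5 ⊕ 0xD = 0x8.
C3: E(K, 0x8) = 0x1; 0x3 ⊕ 0x1 = 0x2.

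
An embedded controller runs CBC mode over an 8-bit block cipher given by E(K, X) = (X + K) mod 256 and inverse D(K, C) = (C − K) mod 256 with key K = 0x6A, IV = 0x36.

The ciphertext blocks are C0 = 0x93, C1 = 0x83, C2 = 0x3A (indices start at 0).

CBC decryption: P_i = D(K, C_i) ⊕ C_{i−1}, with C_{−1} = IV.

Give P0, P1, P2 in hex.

P0 = 0x1F, P1 = 0x8A, P2 = 0x53

P0: D(K, 0x93) = 0x29; 0x29 ⊕ 0x36 = 0x1F.
P1: D(K, 0x83) = 0x19; 0x19 ⊕ 0x93 = 0x8A.
P2: D(K, 0x3A) = 0xD0; 0xD0 ⊕ 0x83 = 0x53.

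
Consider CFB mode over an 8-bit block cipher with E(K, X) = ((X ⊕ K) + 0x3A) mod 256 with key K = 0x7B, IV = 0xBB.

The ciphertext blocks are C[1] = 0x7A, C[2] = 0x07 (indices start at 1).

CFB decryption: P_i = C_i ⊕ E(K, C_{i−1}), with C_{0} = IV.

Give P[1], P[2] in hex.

P[1]: E(K, 0xBB) = 0xFA; 0x7A ⊕ 0xFA = 0x80.
P[2]: E(K, 0x7A) = 0x3B; 0x07 ⊕ 0x3B = 0x3C.

P[1] = 0x80, P[2] = 0x3C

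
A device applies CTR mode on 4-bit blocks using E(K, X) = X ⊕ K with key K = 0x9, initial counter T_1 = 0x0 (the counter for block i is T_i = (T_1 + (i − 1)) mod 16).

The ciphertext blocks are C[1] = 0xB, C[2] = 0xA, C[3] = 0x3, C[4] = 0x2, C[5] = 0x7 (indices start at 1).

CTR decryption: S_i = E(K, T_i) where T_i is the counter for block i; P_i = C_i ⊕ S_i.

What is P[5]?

P[5]: T = 0x4, S = E(K, T) = 0xD; 0x7 ⊕ 0xD = 0xA.

P[5] = 0xA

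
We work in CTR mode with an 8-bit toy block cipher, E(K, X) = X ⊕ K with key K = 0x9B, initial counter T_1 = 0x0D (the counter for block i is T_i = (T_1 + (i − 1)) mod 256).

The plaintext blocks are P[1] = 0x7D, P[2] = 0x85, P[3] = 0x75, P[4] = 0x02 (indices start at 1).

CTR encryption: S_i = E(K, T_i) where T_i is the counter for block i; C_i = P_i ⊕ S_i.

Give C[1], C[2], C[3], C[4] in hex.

C[1]: T = 0x0D, S = E(K, T) = 0x96; 0x7D ⊕ 0x96 = 0xEB.
C[2]: T = 0x0E, S = E(K, T) = 0x95; 0x85 ⊕ 0x95 = 0x10.
C[3]: T = 0x0F, S = E(K, T) = 0x94; 0x75 ⊕ 0x94 = 0xE1.
C[4]: T = 0x10, S = E(K, T) = 0x8B; 0x02 ⊕ 0x8B = 0x89.

C[1] = 0xEB, C[2] = 0x10, C[3] = 0xE1, C[4] = 0x89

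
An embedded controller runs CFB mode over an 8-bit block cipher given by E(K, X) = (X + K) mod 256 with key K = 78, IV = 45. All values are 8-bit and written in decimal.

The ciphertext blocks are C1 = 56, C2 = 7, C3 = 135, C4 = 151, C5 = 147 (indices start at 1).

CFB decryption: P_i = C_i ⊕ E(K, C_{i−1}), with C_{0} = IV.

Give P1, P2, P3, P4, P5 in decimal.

P1 = 67, P2 = 129, P3 = 210, P4 = 66, P5 = 118

P1: E(K, 45) = 123; 56 ⊕ 123 = 67.
P2: E(K, 56) = 134; 7 ⊕ 134 = 129.
P3: E(K, 7) = 85; 135 ⊕ 85 = 210.
P4: E(K, 135) = 213; 151 ⊕ 213 = 66.
P5: E(K, 151) = 229; 147 ⊕ 229 = 118.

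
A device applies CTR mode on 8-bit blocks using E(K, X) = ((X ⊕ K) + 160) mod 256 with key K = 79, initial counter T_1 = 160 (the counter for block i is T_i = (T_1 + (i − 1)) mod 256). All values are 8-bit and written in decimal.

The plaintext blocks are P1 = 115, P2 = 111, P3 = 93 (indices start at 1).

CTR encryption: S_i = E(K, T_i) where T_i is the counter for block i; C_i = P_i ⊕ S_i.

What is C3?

C1: T = 160, S = E(K, T) = 143; 115 ⊕ 143 = 252.
C2: T = 161, S = E(K, T) = 142; 111 ⊕ 142 = 225.
C3: T = 162, S = E(K, T) = 141; 93 ⊕ 141 = 208.

C3 = 208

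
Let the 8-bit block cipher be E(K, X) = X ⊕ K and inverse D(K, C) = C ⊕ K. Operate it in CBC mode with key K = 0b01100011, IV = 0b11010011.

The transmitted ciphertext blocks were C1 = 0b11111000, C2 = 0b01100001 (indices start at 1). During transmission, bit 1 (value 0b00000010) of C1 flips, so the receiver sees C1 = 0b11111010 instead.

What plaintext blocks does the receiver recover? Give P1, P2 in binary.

CBC decryption: P_i = D(K, C_i) ⊕ C_{i−1}, with C_{0} = IV.
Only C1 changed, to 0b11111010. In CBC, a change in C_i garbles P_i and flips the same bit in P_{i+1}. Decrypting the received ciphertext:
P1: D(K, 0b11111010) = 0b10011001; 0b10011001 ⊕ 0b11010011 = 0b01001010.
P2: D(K, 0b01100001) = 0b00000010; 0b00000010 ⊕ 0b11111010 = 0b11111000.
Blocks that differ from the original plaintext: P1, P2.

P1 = 0b01001010, P2 = 0b11111000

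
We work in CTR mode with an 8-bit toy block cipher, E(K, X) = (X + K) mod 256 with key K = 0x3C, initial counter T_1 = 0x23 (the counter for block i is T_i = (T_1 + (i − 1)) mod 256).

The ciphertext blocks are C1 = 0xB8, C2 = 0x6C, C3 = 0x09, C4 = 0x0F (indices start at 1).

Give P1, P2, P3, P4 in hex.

CTR decryption: S_i = E(K, T_i) where T_i is the counter for block i; P_i = C_i ⊕ S_i.
P1: T = 0x23, S = E(K, T) = 0x5F; 0xB8 ⊕ 0x5F = 0xE7.
P2: T = 0x24, S = E(K, T) = 0x60; 0x6C ⊕ 0x60 = 0x0C.
P3: T = 0x25, S = E(K, T) = 0x61; 0x09 ⊕ 0x61 = 0x68.
P4: T = 0x26, S = E(K, T) = 0x62; 0x0F ⊕ 0x62 = 0x6D.

P1 = 0xE7, P2 = 0x0C, P3 = 0x68, P4 = 0x6D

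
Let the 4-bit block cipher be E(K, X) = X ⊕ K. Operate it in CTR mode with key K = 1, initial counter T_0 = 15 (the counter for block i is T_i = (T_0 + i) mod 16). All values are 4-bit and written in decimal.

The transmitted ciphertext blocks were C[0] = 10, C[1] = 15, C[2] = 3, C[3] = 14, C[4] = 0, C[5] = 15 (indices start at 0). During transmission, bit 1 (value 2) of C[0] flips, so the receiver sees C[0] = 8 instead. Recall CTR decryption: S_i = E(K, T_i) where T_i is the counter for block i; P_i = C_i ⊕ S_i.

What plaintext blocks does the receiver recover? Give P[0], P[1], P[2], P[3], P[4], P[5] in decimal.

Only C[0] changed, to 8. In CTR, a change in C_i flips the same bit in P_i only; the keystream is unaffected. Decrypting the received ciphertext:
P[0]: T = 15, S = E(K, T) = 14; 8 ⊕ 14 = 6.
P[1]: T = 0, S = E(K, T) = 1; 15 ⊕ 1 = 14.
P[2]: T = 1, S = E(K, T) = 0; 3 ⊕ 0 = 3.
P[3]: T = 2, S = E(K, T) = 3; 14 ⊕ 3 = 13.
P[4]: T = 3, S = E(K, T) = 2; 0 ⊕ 2 = 2.
P[5]: T = 4, S = E(K, T) = 5; 15 ⊕ 5 = 10.
Blocks that differ from the original plaintext: P[0].

P[0] = 6, P[1] = 14, P[2] = 3, P[3] = 13, P[4] = 2, P[5] = 10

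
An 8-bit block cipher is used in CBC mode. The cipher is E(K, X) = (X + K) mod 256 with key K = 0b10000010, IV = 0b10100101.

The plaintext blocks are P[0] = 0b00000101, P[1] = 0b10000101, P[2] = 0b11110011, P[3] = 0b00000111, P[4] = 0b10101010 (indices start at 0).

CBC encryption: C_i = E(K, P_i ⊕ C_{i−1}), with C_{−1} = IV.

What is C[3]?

C[0]: P[0] ⊕ 0b10100101 = 0b10100000; E(K, 0b10100000) = 0b00100010.
C[1]: P[1] ⊕ 0b00100010 = 0b10100111; E(K, 0b10100111) = 0b00101001.
C[2]: P[2] ⊕ 0b00101001 = 0b11011010; E(K, 0b11011010) = 0b01011100.
C[3]: P[3] ⊕ 0b01011100 = 0b01011011; E(K, 0b01011011) = 0b11011101.

C[3] = 0b11011101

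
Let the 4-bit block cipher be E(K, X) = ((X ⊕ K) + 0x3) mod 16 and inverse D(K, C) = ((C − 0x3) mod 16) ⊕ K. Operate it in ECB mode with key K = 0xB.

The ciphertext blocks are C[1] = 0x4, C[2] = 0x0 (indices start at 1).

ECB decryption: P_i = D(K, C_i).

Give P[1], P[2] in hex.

P[1]: D(K, 0x4) = 0xA.
P[2]: D(K, 0x0) = 0x6.

P[1] = 0xA, P[2] = 0x6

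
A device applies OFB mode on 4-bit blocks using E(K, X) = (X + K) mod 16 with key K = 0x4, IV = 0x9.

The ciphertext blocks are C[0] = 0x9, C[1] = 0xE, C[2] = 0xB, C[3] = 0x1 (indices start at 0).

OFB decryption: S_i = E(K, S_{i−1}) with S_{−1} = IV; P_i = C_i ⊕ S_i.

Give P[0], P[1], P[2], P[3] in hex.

P[0] = 0x4, P[1] = 0xF, P[2] = 0xE, P[3] = 0x8

P[0]: S = E(K, 0x9) = 0xD; 0x9 ⊕ 0xD = 0x4.
P[1]: S = E(K, 0xD) = 0x1; 0xE ⊕ 0x1 = 0xF.
P[2]: S = E(K, 0x1) = 0x5; 0xB ⊕ 0x5 = 0xE.
P[3]: S = E(K, 0x5) = 0x9; 0x1 ⊕ 0x9 = 0x8.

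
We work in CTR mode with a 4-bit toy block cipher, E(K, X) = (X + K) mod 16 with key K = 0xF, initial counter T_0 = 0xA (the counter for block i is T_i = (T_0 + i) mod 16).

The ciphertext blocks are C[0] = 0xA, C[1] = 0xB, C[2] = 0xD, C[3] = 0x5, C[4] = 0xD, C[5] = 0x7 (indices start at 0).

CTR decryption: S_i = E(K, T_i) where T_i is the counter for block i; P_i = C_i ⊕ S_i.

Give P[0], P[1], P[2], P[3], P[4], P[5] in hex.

P[0]: T = 0xA, S = E(K, T) = 0x9; 0xA ⊕ 0x9 = 0x3.
P[1]: T = 0xB, S = E(K, T) = 0xA; 0xB ⊕ 0xA = 0x1.
P[2]: T = 0xC, S = E(K, T) = 0xB; 0xD ⊕ 0xB = 0x6.
P[3]: T = 0xD, S = E(K, T) = 0xC; 0x5 ⊕ 0xC = 0x9.
P[4]: T = 0xE, S = E(K, T) = 0xD; 0xD ⊕ 0xD = 0x0.
P[5]: T = 0xF, S = E(K, T) = 0xE; 0x7 ⊕ 0xE = 0x9.

P[0] = 0x3, P[1] = 0x1, P[2] = 0x6, P[3] = 0x9, P[4] = 0x0, P[5] = 0x9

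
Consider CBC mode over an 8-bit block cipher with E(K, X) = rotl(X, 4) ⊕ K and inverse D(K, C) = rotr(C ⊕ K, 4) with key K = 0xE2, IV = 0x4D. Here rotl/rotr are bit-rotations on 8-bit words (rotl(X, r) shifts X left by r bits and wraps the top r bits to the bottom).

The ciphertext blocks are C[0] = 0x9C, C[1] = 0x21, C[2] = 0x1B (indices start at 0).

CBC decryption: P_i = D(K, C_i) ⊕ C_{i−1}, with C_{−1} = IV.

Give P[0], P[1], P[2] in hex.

P[0] = 0xAA, P[1] = 0xA0, P[2] = 0xBE

P[0]: D(K, 0x9C) = 0xE7; 0xE7 ⊕ 0x4D = 0xAA.
P[1]: D(K, 0x21) = 0x3C; 0x3C ⊕ 0x9C = 0xA0.
P[2]: D(K, 0x1B) = 0x9F; 0x9F ⊕ 0x21 = 0xBE.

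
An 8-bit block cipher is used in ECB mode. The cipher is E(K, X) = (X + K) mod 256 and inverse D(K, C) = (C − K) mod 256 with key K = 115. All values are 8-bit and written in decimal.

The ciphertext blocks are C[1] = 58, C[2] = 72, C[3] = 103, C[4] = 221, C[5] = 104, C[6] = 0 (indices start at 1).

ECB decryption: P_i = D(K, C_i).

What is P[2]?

P[2] = 213

P[2]: D(K, 72) = 213.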